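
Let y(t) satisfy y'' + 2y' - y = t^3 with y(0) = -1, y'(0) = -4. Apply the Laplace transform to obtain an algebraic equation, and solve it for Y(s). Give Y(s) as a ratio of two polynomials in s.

Transform both sides with L{·}.
With L{y''} = s^2 Y - s·y(0) - y'(0) and L{y'} = sY - y(0), with y(0) = -1, y'(0) = -4: the LHS transforms to (s^2 + 2*s - 1)Y - (-s - 6).
The right side is L{t^3} = 6/s^4.
So (s^2 + 2*s - 1)Y = 6/s^4 + (-s - 6).
Divide through and combine into a single rational function.

Y(s) = (-s^5 - 6*s^4 + 6)/(s^6 + 2*s^5 - s^4)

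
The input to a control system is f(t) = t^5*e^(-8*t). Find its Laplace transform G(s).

L{t^5} = 5!/s^6 = 120/s^6.
By the first shifting theorem, multiplying by e^(-8t) replaces s with s + 8.

G(s) = 120/(s + 8)^6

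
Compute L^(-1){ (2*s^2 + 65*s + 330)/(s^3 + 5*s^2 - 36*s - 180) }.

Factor the denominator: s^3 + 5*s^2 - 36*s - 180 = (s - 6)*(s + 5)*(s + 6).
Partial fraction decomposition gives [6/(s - 6)] + [1/(s + 6)] + [-5/(s + 5)].
Invert each term: 6/(s - 6) ↔ 6e^(6t); 1/(s + 6) ↔ e^(-6t); -5/(s + 5) ↔ -5e^(-5t).

6*exp(6*t) - 5*exp(-5*t) + exp(-6*t)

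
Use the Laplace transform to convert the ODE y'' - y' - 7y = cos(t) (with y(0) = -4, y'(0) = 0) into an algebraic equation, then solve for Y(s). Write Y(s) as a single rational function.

Y(s) = (-4*s^3 + 4*s^2 - 3*s + 4)/(s^4 - s^3 - 6*s^2 - s - 7)

Laplace-transform each side.
The derivative rules (L{y''} = s^2 Y - s·y(0) - y'(0) and L{y'} = sY - y(0), with y(0) = -4, y'(0) = 0) turn the left side into (s^2 - s - 7)Y - (-4*s + 4).
The right side is L{cos(t)} = s/(s^2 + 1).
So (s^2 - s - 7)Y = s/(s^2 + 1) + (-4*s + 4).
Divide through and combine into a single rational function.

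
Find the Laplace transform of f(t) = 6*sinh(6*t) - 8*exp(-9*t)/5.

By linearity of the Laplace transform, transform each term separately.
(6)·[L{sinh(6t)} = 6/(s^2 - 36)]; (-8/5)·[L{e^(-9t)} = 1/(s + 9)].

36/(s^2 - 36) - 8/(5*(s + 9))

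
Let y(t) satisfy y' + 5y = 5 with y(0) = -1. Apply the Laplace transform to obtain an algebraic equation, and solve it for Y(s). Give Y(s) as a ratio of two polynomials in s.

Take the Laplace transform of both sides.
Using L{y'} = sY - y(0) = sY - (-1), the left side becomes (s + 5)Y - (-1).
The right side is L{5} = 5/s.
So (s + 5)Y = 5/s + (-1).
Solve for Y(s) and write it as one ratio of polynomials.

Y(s) = (-s + 5)/(s^2 + 5*s)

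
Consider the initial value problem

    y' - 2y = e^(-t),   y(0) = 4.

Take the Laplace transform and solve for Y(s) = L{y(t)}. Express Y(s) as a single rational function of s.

Y(s) = (4*s + 5)/(s^2 - s - 2)

Take the Laplace transform of both sides.
The derivative rules (L{y'} = sY - y(0) = sY - 4) turn the left side into (s - 2)Y - (4).
The right side is L{e^(-t)} = 1/(s + 1).
So (s - 2)Y = 1/(s + 1) + (4).
Isolate Y and clear denominators.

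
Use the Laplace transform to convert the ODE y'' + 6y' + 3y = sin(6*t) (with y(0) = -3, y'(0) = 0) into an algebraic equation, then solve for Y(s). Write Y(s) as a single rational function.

Y(s) = (-3*s^3 - 18*s^2 - 108*s - 642)/(s^4 + 6*s^3 + 39*s^2 + 216*s + 108)

Take the Laplace transform of both sides.
With L{y''} = s^2 Y - s·y(0) - y'(0) and L{y'} = sY - y(0), with y(0) = -3, y'(0) = 0: the LHS transforms to (s^2 + 6*s + 3)Y - (-3*s - 18).
The right side is L{sin(6*t)} = 6/(s^2 + 36).
So (s^2 + 6*s + 3)Y = 6/(s^2 + 36) + (-3*s - 18).
Divide through and combine into a single rational function.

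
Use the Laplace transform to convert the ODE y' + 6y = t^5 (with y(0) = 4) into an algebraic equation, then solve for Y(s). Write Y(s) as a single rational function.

Y(s) = (4*s^6 + 120)/(s^7 + 6*s^6)

Take the Laplace transform of both sides.
Using L{y'} = sY - y(0) = sY - 4, the left side becomes (s + 6)Y - (4).
The right side is L{t^5} = 120/s^6.
So (s + 6)Y = 120/s^6 + (4).
Divide through and combine into a single rational function.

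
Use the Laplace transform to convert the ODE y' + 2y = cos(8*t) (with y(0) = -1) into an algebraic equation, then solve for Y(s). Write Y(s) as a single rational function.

Y(s) = (-s^2 + s - 64)/(s^3 + 2*s^2 + 64*s + 128)

Laplace-transform each side.
With L{y'} = sY - y(0) = sY - (-1): the LHS transforms to (s + 2)Y - (-1).
The right side is L{cos(8*t)} = s/(s^2 + 64).
So (s + 2)Y = s/(s^2 + 64) + (-1).
Isolate Y and clear denominators.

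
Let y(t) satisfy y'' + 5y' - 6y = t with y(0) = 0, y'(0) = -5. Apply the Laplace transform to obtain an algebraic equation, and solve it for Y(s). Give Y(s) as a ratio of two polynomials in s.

Laplace-transform each side.
Using L{y''} = s^2 Y - s·y(0) - y'(0) and L{y'} = sY - y(0), with y(0) = 0, y'(0) = -5, the left side becomes (s^2 + 5*s - 6)Y - (-5).
The right side is L{t} = s^(-2).
So (s^2 + 5*s - 6)Y = s^(-2) + (-5).
Divide through and combine into a single rational function.

Y(s) = (-5*s^2 + 1)/(s^4 + 5*s^3 - 6*s^2)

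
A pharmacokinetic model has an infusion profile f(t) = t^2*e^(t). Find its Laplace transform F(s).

F(s) = 2/(s - 1)^3

L{e^(t)} = 1/(s - 1).
Then apply L{t^2·g(t)} = (-1)^2 d^2/ds^2[G(s)] with G(s) = 1/(s - 1):
differentiating 2 times and applying the sign gives 2/(s - 1)^3.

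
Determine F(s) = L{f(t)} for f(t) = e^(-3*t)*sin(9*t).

F(s) = 9/((s + 3)^2 + 81)

L{sin(9t)} = 9/(s^2 + 81).
By the first shifting theorem, multiplying by e^(-3t) replaces s with s + 3.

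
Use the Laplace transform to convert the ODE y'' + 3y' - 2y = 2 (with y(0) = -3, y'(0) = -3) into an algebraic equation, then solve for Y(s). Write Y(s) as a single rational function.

Y(s) = (-3*s^2 - 12*s + 2)/(s^3 + 3*s^2 - 2*s)

Apply the Laplace transform to the equation.
Using L{y''} = s^2 Y - s·y(0) - y'(0) and L{y'} = sY - y(0), with y(0) = -3, y'(0) = -3, the left side becomes (s^2 + 3*s - 2)Y - (-3*s - 12).
The right side is L{2} = 2/s.
So (s^2 + 3*s - 2)Y = 2/s + (-3*s - 12).
Divide through and combine into a single rational function.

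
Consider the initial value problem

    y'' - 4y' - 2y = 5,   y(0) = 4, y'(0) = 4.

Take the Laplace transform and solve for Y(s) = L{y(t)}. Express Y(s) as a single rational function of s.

Y(s) = (4*s^2 - 12*s + 5)/(s^3 - 4*s^2 - 2*s)

Transform both sides with L{·}.
Using L{y''} = s^2 Y - s·y(0) - y'(0) and L{y'} = sY - y(0), with y(0) = 4, y'(0) = 4, the left side becomes (s^2 - 4*s - 2)Y - (4*s - 12).
The right side is L{5} = 5/s.
So (s^2 - 4*s - 2)Y = 5/s + (4*s - 12).
Isolate Y and clear denominators.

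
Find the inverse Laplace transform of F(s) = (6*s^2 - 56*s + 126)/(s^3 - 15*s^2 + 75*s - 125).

Factor the denominator: s^3 - 15*s^2 + 75*s - 125 = (s - 5)^3.
Partial fraction decomposition gives [6/(s - 5)] + [4/(s - 5)^2] + [-4/(s - 5)^3].
Invert each term: 6/(s - 5) ↔ 6e^(5t); 4/(s - 5)^2 ↔ 4t·e^(5t); -4/(s - 5)^3 ↔ (-2)t^2·e^(5t).

-2*t^2*exp(5*t) + 4*t*exp(5*t) + 6*exp(5*t)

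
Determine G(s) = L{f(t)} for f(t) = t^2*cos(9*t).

L{cos(9t)} = s/(s^2 + 81).
Then apply L{t^2·g(t)} = (-1)^2 d^2/ds^2[H(s)] with H(s) = s/(s^2 + 81):
differentiating 2 times and applying the sign gives 2*s*(s^2 - 243)/(s^2 + 81)^3.

G(s) = 2*s*(s^2 - 243)/(s^2 + 81)^3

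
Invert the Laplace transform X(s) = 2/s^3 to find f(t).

f(t) = t^2

Since L{t^2} = 2!/s^3 = 2/s^3, the inverse is t^2.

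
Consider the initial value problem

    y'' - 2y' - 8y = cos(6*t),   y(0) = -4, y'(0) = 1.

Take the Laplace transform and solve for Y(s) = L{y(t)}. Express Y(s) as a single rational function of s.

Laplace-transform each side.
The derivative rules (L{y''} = s^2 Y - s·y(0) - y'(0) and L{y'} = sY - y(0), with y(0) = -4, y'(0) = 1) turn the left side into (s^2 - 2*s - 8)Y - (-4*s + 9).
The right side is L{cos(6*t)} = s/(s^2 + 36).
So (s^2 - 2*s - 8)Y = s/(s^2 + 36) + (-4*s + 9).
Isolate Y and clear denominators.

Y(s) = (-4*s^3 + 9*s^2 - 143*s + 324)/(s^4 - 2*s^3 + 28*s^2 - 72*s - 288)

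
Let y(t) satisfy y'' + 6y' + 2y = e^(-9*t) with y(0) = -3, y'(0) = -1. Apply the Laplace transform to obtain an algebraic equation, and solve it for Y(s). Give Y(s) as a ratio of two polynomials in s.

Y(s) = (-3*s^2 - 46*s - 170)/(s^3 + 15*s^2 + 56*s + 18)

Take the Laplace transform of both sides.
Using L{y''} = s^2 Y - s·y(0) - y'(0) and L{y'} = sY - y(0), with y(0) = -3, y'(0) = -1, the left side becomes (s^2 + 6*s + 2)Y - (-3*s - 19).
The right side is L{e^(-9*t)} = 1/(s + 9).
So (s^2 + 6*s + 2)Y = 1/(s + 9) + (-3*s - 19).
Divide through and combine into a single rational function.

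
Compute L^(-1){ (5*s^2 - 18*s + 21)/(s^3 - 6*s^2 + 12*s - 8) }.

5*t^2*exp(2*t)/2 + 2*t*exp(2*t) + 5*exp(2*t)

Factor the denominator: s^3 - 6*s^2 + 12*s - 8 = (s - 2)^3.
Partial fraction decomposition gives [5/(s - 2)] + [2/(s - 2)^2] + [5/(s - 2)^3].
Invert each term: 5/(s - 2) ↔ 5e^(2t); 2/(s - 2)^2 ↔ 2t·e^(2t); 5/(s - 2)^3 ↔ (5/2)t^2·e^(2t).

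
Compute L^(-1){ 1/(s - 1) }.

Since L{e^(t)} = 1/(s - 1), the inverse is e^(t).

exp(t)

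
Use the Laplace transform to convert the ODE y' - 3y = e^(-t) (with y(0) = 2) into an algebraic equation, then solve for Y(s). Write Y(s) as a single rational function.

Take the Laplace transform of both sides.
With L{y'} = sY - y(0) = sY - 2: the LHS transforms to (s - 3)Y - (2).
The right side is L{e^(-t)} = 1/(s + 1).
So (s - 3)Y = 1/(s + 1) + (2).
Divide through and combine into a single rational function.

Y(s) = (2*s + 3)/(s^2 - 2*s - 3)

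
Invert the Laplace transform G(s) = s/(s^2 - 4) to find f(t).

f(t) = cosh(2*t)

Since L{cosh(2t)} = s/(s^2 - 4), the inverse is cosh(2*t).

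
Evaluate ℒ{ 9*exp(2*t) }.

L{9} = 9/s.
By the first shifting theorem, multiplying by e^(2t) replaces s with s - 2.

9/(s - 2)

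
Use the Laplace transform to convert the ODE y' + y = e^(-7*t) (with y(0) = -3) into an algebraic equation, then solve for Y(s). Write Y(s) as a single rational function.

Y(s) = (-3*s - 20)/(s^2 + 8*s + 7)

Laplace-transform each side.
With L{y'} = sY - y(0) = sY - (-3): the LHS transforms to (s + 1)Y - (-3).
The right side is L{e^(-7*t)} = 1/(s + 7).
So (s + 1)Y = 1/(s + 7) + (-3).
Solve for Y(s) and write it as one ratio of polynomials.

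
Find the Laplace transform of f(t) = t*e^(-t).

L{e^(-t)} = 1/(s + 1).
Then apply L{t·g(t)} = -d/ds[G(s)] with G(s) = 1/(s + 1):
differentiating 1 time and applying the sign gives (s + 1)^(-2).

(s + 1)^(-2)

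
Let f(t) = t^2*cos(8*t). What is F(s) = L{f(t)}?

F(s) = 2*s*(s^2 - 192)/(s^2 + 64)^3

L{cos(8t)} = s/(s^2 + 64).
Then apply L{t^2·g(t)} = (-1)^2 d^2/ds^2[G(s)] with G(s) = s/(s^2 + 64):
differentiating 2 times and applying the sign gives 2*s*(s^2 - 192)/(s^2 + 64)^3.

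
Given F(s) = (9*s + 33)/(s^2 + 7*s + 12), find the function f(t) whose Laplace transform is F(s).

Factor the denominator: s^2 + 7*s + 12 = (s + 3)*(s + 4).
Partial fraction decomposition gives [3/(s + 4)] + [6/(s + 3)].
Invert each term: 3/(s + 4) ↔ 3e^(-4t); 6/(s + 3) ↔ 6e^(-3t).

f(t) = 6*exp(-3*t) + 3*exp(-4*t)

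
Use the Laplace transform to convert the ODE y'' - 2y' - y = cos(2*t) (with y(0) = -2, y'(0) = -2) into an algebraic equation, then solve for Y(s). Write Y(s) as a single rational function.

Y(s) = (-2*s^3 + 2*s^2 - 7*s + 8)/(s^4 - 2*s^3 + 3*s^2 - 8*s - 4)

Apply the Laplace transform to the equation.
With L{y''} = s^2 Y - s·y(0) - y'(0) and L{y'} = sY - y(0), with y(0) = -2, y'(0) = -2: the LHS transforms to (s^2 - 2*s - 1)Y - (-2*s + 2).
The right side is L{cos(2*t)} = s/(s^2 + 4).
So (s^2 - 2*s - 1)Y = s/(s^2 + 4) + (-2*s + 2).
Solve for Y(s) and write it as one ratio of polynomials.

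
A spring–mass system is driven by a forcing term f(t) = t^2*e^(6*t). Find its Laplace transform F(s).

L{e^(6t)} = 1/(s - 6).
Then apply L{t^2·g(t)} = (-1)^2 d^2/ds^2[G(s)] with G(s) = 1/(s - 6):
differentiating 2 times and applying the sign gives 2/(s - 6)^3.

F(s) = 2/(s - 6)^3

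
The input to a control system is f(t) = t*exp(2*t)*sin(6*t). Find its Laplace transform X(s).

X(s) = 12*(s - 2)/(s^2 - 4*s + 40)^2

L{sin(6t)} = 6/(s^2 + 36).
Multiplying by e^(2t) shifts s → s - 2, so L{exp(2*t)*sin(6*t)} = 6/((s - 2)^2 + 36).
Then apply L{t·g(t)} = -d/ds[G(s)] with G(s) = 6/((s - 2)^2 + 36):
differentiating 1 time and applying the sign gives 12*(s - 2)/(s^2 - 4*s + 40)^2.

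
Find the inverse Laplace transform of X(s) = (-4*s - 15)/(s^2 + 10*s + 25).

Factor the denominator: s^2 + 10*s + 25 = (s + 5)^2.
Partial fraction decomposition gives [-4/(s + 5)] + [5/(s + 5)^2].
Invert each term: -4/(s + 5) ↔ -4e^(-5t); 5/(s + 5)^2 ↔ 5t·e^(-5t).

5*t*exp(-5*t) - 4*exp(-5*t)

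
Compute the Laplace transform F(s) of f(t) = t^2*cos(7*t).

F(s) = 2*s*(s^2 - 147)/(s^2 + 49)^3

L{cos(7t)} = s/(s^2 + 49).
Then apply L{t^2·g(t)} = (-1)^2 d^2/ds^2[G(s)] with G(s) = s/(s^2 + 49):
differentiating 2 times and applying the sign gives 2*s*(s^2 - 147)/(s^2 + 49)^3.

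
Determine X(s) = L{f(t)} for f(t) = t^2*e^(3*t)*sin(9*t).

L{sin(9t)} = 9/(s^2 + 81).
Multiplying by e^(3t) shifts s → s - 3, so L{e^(3*t)*sin(9*t)} = 9/((s - 3)^2 + 81).
Then apply L{t^2·g(t)} = (-1)^2 d^2/ds^2[G(s)] with G(s) = 9/((s - 3)^2 + 81):
differentiating 2 times and applying the sign gives 54*(s^2 - 6*s - 18)/(s^2 - 6*s + 90)^3.

X(s) = 54*(s^2 - 6*s - 18)/(s^2 - 6*s + 90)^3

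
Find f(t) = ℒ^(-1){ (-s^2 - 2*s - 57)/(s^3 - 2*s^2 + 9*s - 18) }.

f(t) = -5*exp(2*t) + 2*sin(3*t) + 4*cos(3*t)

Factor the denominator: s^3 - 2*s^2 + 9*s - 18 = (s - 2)*(s^2 + 9).
Partial fraction decomposition gives [-5/(s - 2)] + [4*s/(s^2 + 9)] + [6/(s^2 + 9)].
Invert each term: -5/(s - 2) ↔ -5e^(2t); 4·s/(s^2 + 9) ↔ 4cos(3t); 2·3/(s^2 + 9) ↔ 2sin(3t).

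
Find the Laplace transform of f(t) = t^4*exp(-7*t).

L{t^4} = 4!/s^5 = 24/s^5.
By the first shifting theorem, multiplying by e^(-7t) replaces s with s + 7.

24/(s + 7)^5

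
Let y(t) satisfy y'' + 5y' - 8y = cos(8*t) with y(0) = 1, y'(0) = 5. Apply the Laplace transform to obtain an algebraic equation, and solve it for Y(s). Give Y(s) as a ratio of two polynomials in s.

Y(s) = (s^3 + 10*s^2 + 65*s + 640)/(s^4 + 5*s^3 + 56*s^2 + 320*s - 512)

Apply the Laplace transform to the equation.
The derivative rules (L{y''} = s^2 Y - s·y(0) - y'(0) and L{y'} = sY - y(0), with y(0) = 1, y'(0) = 5) turn the left side into (s^2 + 5*s - 8)Y - (s + 10).
The right side is L{cos(8*t)} = s/(s^2 + 64).
So (s^2 + 5*s - 8)Y = s/(s^2 + 64) + (s + 10).
Solve for Y(s) and write it as one ratio of polynomials.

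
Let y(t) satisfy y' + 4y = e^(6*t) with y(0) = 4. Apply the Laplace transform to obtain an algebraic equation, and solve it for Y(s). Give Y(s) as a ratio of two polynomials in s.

Apply the Laplace transform to the equation.
Using L{y'} = sY - y(0) = sY - 4, the left side becomes (s + 4)Y - (4).
The right side is L{e^(6*t)} = 1/(s - 6).
So (s + 4)Y = 1/(s - 6) + (4).
Isolate Y and clear denominators.

Y(s) = (4*s - 23)/(s^2 - 2*s - 24)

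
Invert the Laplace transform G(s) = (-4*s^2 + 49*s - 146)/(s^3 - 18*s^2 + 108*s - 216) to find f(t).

f(t) = 2*t^2*exp(6*t) + t*exp(6*t) - 4*exp(6*t)

Factor the denominator: s^3 - 18*s^2 + 108*s - 216 = (s - 6)^3.
Partial fraction decomposition gives [-4/(s - 6)] + [(s - 6)^(-2)] + [4/(s - 6)^3].
Invert each term: -4/(s - 6) ↔ -4e^(6t); 1/(s - 6)^2 ↔ t·e^(6t); 4/(s - 6)^3 ↔ (2)t^2·e^(6t).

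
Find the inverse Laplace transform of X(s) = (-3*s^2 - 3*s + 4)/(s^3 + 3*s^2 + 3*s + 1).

Factor the denominator: s^3 + 3*s^2 + 3*s + 1 = (s + 1)^3.
Partial fraction decomposition gives [-3/(s + 1)] + [3/(s + 1)^2] + [4/(s + 1)^3].
Invert each term: -3/(s + 1) ↔ -3e^(-t); 3/(s + 1)^2 ↔ 3t·e^(-t); 4/(s + 1)^3 ↔ (2)t^2·e^(-t).

2*t^2*exp(-t) + 3*t*exp(-t) - 3*exp(-t)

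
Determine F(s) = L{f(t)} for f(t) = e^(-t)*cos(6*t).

F(s) = (s + 1)/((s + 1)^2 + 36)

L{cos(6t)} = s/(s^2 + 36).
By the first shifting theorem, multiplying by e^(-t) replaces s with s + 1.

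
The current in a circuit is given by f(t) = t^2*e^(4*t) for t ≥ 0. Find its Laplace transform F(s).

F(s) = 2/(s - 4)^3

L{e^(4t)} = 1/(s - 4).
Then apply L{t^2·g(t)} = (-1)^2 d^2/ds^2[G(s)] with G(s) = 1/(s - 4):
differentiating 2 times and applying the sign gives 2/(s - 4)^3.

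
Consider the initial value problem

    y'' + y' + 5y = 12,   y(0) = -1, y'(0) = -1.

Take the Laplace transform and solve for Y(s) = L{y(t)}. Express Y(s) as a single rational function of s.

Take the Laplace transform of both sides.
The derivative rules (L{y''} = s^2 Y - s·y(0) - y'(0) and L{y'} = sY - y(0), with y(0) = -1, y'(0) = -1) turn the left side into (s^2 + s + 5)Y - (-s - 2).
The right side is L{12} = 12/s.
So (s^2 + s + 5)Y = 12/s + (-s - 2).
Solve for Y(s) and write it as one ratio of polynomials.

Y(s) = (-s^2 - 2*s + 12)/(s^3 + s^2 + 5*s)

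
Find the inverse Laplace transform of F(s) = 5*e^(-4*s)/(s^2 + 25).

Heaviside(t - 4)*(sin(5*t - 20))

The factor e^(-4s) signals a time shift by c = 4 (second shifting theorem).
L{sin(5t)} = 5/(s^2 + 25), so L^-1{5/(s^2 + 25)} = sin(5*t).
Hence the inverse is u(t - 4) times that function evaluated at t - 4.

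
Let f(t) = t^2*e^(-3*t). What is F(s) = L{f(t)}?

L{e^(-3t)} = 1/(s + 3).
Then apply L{t^2·g(t)} = (-1)^2 d^2/ds^2[G(s)] with G(s) = 1/(s + 3):
differentiating 2 times and applying the sign gives 2/(s + 3)^3.

F(s) = 2/(s + 3)^3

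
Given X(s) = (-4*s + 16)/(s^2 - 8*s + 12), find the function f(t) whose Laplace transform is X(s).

Rewrite the denominator: s^2 - 8*s + 12 = (s - 4)^2 - 4.
The form in (s - 4) signals a first-shifting-theorem factor e^(4t).
Since L{cosh(2t)} = s/(s^2 - 4), the inverse is exp(4*t)*cosh(2*t), scaled by -4.

f(t) = -4*exp(4*t)*cosh(2*t)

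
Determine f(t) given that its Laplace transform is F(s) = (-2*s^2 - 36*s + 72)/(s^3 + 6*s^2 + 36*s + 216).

f(t) = -sin(6*t) - 5*cos(6*t) + 3*exp(-6*t)

Factor the denominator: s^3 + 6*s^2 + 36*s + 216 = (s + 6)*(s^2 + 36).
Partial fraction decomposition gives [3/(s + 6)] + [-5*s/(s^2 + 36)] + [-6/(s^2 + 36)].
Invert each term: 3/(s + 6) ↔ 3e^(-6t); -5·s/(s^2 + 36) ↔ -5cos(6t); -1·6/(s^2 + 36) ↔ -sin(6t).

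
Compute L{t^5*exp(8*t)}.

L{t^5} = 5!/s^6 = 120/s^6.
By the first shifting theorem, multiplying by e^(8t) replaces s with s - 8.

120/(s - 8)^6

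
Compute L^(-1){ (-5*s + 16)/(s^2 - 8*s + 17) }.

Complete the square in the denominator: s^2 - 8*s + 17 = (s - 4)^2 + 1^2.
Split the numerator to match: -5*s + 16 = -5·(s - 4) - 4·1.
Invert each term: -5·(s - 4)/((s - 4)^2 + 1) ↔ -5e^(4t)cos(t); -4·1/((s - 4)^2 + 1) ↔ -4e^(4t)sin(t).

-4*exp(4*t)*sin(t) - 5*exp(4*t)*cos(t)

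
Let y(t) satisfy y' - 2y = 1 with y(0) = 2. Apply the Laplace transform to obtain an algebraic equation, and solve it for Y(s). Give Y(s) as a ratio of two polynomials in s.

Y(s) = (2*s + 1)/(s^2 - 2*s)

Laplace-transform each side.
The derivative rules (L{y'} = sY - y(0) = sY - 2) turn the left side into (s - 2)Y - (2).
The right side is L{1} = 1/s.
So (s - 2)Y = 1/s + (2).
Solve for Y(s) and write it as one ratio of polynomials.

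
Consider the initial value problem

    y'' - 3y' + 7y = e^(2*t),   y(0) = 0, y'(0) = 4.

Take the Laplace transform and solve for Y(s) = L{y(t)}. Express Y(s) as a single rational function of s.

Transform both sides with L{·}.
Using L{y''} = s^2 Y - s·y(0) - y'(0) and L{y'} = sY - y(0), with y(0) = 0, y'(0) = 4, the left side becomes (s^2 - 3*s + 7)Y - (4).
The right side is L{e^(2*t)} = 1/(s - 2).
So (s^2 - 3*s + 7)Y = 1/(s - 2) + (4).
Isolate Y and clear denominators.

Y(s) = (4*s - 7)/(s^3 - 5*s^2 + 13*s - 14)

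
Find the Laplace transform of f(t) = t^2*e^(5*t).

2/(s - 5)^3

L{e^(5t)} = 1/(s - 5).
Then apply L{t^2·g(t)} = (-1)^2 d^2/ds^2[H(s)] with H(s) = 1/(s - 5):
differentiating 2 times and applying the sign gives 2/(s - 5)^3.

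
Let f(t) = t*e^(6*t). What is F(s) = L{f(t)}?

L{e^(6t)} = 1/(s - 6).
Then apply L{t·g(t)} = -d/ds[G(s)] with G(s) = 1/(s - 6):
differentiating 1 time and applying the sign gives (s - 6)^(-2).

F(s) = (s - 6)^(-2)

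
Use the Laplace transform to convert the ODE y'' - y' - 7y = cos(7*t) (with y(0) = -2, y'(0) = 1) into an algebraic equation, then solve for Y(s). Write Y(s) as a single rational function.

Take the Laplace transform of both sides.
Using L{y''} = s^2 Y - s·y(0) - y'(0) and L{y'} = sY - y(0), with y(0) = -2, y'(0) = 1, the left side becomes (s^2 - s - 7)Y - (-2*s + 3).
The right side is L{cos(7*t)} = s/(s^2 + 49).
So (s^2 - s - 7)Y = s/(s^2 + 49) + (-2*s + 3).
Solve for Y(s) and write it as one ratio of polynomials.

Y(s) = (-2*s^3 + 3*s^2 - 97*s + 147)/(s^4 - s^3 + 42*s^2 - 49*s - 343)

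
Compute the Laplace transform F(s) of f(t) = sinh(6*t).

F(s) = 6/(s^2 - 36)

L{sinh(6t)} = 6/(s^2 - 36).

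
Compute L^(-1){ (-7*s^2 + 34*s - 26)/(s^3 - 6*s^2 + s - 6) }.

-2*exp(6*t) + 4*sin(t) - 5*cos(t)

Factor the denominator: s^3 - 6*s^2 + s - 6 = (s - 6)*(s^2 + 1).
Partial fraction decomposition gives [-2/(s - 6)] + [-5*s/(s^2 + 1)] + [4/(s^2 + 1)].
Invert each term: -2/(s - 6) ↔ -2e^(6t); -5·s/(s^2 + 1) ↔ -5cos(t); 4·1/(s^2 + 1) ↔ 4sin(t).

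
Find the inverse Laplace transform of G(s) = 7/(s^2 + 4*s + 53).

exp(-2*t)*sin(7*t)

Rewrite the denominator: s^2 + 4*s + 53 = (s + 2)^2 + 49.
The form in (s + 2) signals a first-shifting-theorem factor e^(-2t).
Since L{sin(7t)} = 7/(s^2 + 49), the inverse is e^(-2*t)*sin(7*t).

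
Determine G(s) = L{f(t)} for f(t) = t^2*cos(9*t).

G(s) = 2*s*(s^2 - 243)/(s^2 + 81)^3

L{cos(9t)} = s/(s^2 + 81).
Then apply L{t^2·g(t)} = (-1)^2 d^2/ds^2[H(s)] with H(s) = s/(s^2 + 81):
differentiating 2 times and applying the sign gives 2*s*(s^2 - 243)/(s^2 + 81)^3.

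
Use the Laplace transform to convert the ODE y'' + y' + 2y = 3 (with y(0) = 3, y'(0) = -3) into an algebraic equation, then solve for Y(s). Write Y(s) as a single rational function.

Y(s) = (3*s^2 + 3)/(s^3 + s^2 + 2*s)

Transform both sides with L{·}.
The derivative rules (L{y''} = s^2 Y - s·y(0) - y'(0) and L{y'} = sY - y(0), with y(0) = 3, y'(0) = -3) turn the left side into (s^2 + s + 2)Y - (3*s).
The right side is L{3} = 3/s.
So (s^2 + s + 2)Y = 3/s + (3*s).
Divide through and combine into a single rational function.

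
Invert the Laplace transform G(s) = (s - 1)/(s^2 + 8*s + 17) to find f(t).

f(t) = -5*exp(-4*t)*sin(t) + exp(-4*t)*cos(t)

Complete the square in the denominator: s^2 + 8*s + 17 = (s + 4)^2 + 1^2.
Split the numerator to match: s - 1 = 1·(s + 4) - 5·1.
Invert each term: 1·(s + 4)/((s + 4)^2 + 1) ↔ e^(-4t)cos(t); -5·1/((s + 4)^2 + 1) ↔ -5e^(-4t)sin(t).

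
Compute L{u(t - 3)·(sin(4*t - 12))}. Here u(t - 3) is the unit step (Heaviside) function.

4*exp(-3*s)/(s^2 + 16)

By the second shifting theorem, L{u(t - c)·g(t - c)} = e^(-cs)·G(s) with c = 3 and G(s) = L{g(t)}.
L{sin(4t)} = 4/(s^2 + 16).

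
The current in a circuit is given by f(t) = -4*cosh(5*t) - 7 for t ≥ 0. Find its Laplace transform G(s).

G(s) = -4*s/(s^2 - 25) - 7/s

Apply the Laplace transform termwise.
L{-7} = -7/s; (-4)·[L{cosh(5t)} = s/(s^2 - 25)].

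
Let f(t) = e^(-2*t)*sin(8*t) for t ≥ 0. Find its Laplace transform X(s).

X(s) = 8/((s + 2)^2 + 64)

L{sin(8t)} = 8/(s^2 + 64).
By the first shifting theorem, multiplying by e^(-2t) replaces s with s + 2.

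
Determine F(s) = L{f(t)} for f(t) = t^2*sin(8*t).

F(s) = 16*(3*s^2 - 64)/(s^2 + 64)^3

L{sin(8t)} = 8/(s^2 + 64).
Then apply L{t^2·g(t)} = (-1)^2 d^2/ds^2[G(s)] with G(s) = 8/(s^2 + 64):
differentiating 2 times and applying the sign gives 16*(3*s^2 - 64)/(s^2 + 64)^3.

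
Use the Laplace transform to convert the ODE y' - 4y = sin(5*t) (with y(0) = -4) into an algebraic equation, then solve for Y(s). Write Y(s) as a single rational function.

Laplace-transform each side.
The derivative rules (L{y'} = sY - y(0) = sY - (-4)) turn the left side into (s - 4)Y - (-4).
The right side is L{sin(5*t)} = 5/(s^2 + 25).
So (s - 4)Y = 5/(s^2 + 25) + (-4).
Solve for Y(s) and write it as one ratio of polynomials.

Y(s) = (-4*s^2 - 95)/(s^3 - 4*s^2 + 25*s - 100)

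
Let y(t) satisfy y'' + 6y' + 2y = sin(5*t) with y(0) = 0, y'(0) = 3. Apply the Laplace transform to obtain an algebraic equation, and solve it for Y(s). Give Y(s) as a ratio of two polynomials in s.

Apply the Laplace transform to the equation.
With L{y''} = s^2 Y - s·y(0) - y'(0) and L{y'} = sY - y(0), with y(0) = 0, y'(0) = 3: the LHS transforms to (s^2 + 6*s + 2)Y - (3).
The right side is L{sin(5*t)} = 5/(s^2 + 25).
So (s^2 + 6*s + 2)Y = 5/(s^2 + 25) + (3).
Solve for Y(s) and write it as one ratio of polynomials.

Y(s) = (3*s^2 + 80)/(s^4 + 6*s^3 + 27*s^2 + 150*s + 50)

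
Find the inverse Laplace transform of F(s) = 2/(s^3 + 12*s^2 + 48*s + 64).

Rewrite the denominator: s^3 + 12*s^2 + 48*s + 64 = (s + 4)^3.
The form in (s + 4) signals a first-shifting-theorem factor e^(-4t).
Since L{t^2} = 2!/s^3 = 2/s^3, the inverse is t^2*e^(-4*t).

t^2*exp(-4*t)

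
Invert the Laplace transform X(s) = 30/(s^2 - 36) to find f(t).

Since L{sinh(6t)} = 6/(s^2 - 36), the inverse is sinh(6*t), scaled by 5.

f(t) = 5*sinh(6*t)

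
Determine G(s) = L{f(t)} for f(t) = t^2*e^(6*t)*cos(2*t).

L{cos(2t)} = s/(s^2 + 4).
Multiplying by e^(6t) shifts s → s - 6, so L{e^(6*t)*cos(2*t)} = (s - 6)/((s - 6)^2 + 4).
Then apply L{t^2·g(t)} = (-1)^2 d^2/ds^2[H(s)] with H(s) = (s - 6)/((s - 6)^2 + 4):
differentiating 2 times and applying the sign gives 2*(s - 6)*(s^2 - 12*s + 24)/(s^2 - 12*s + 40)^3.

G(s) = 2*(s - 6)*(s^2 - 12*s + 24)/(s^2 - 12*s + 40)^3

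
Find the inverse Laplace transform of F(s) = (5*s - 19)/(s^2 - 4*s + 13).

Complete the square in the denominator: s^2 - 4*s + 13 = (s - 2)^2 + 3^2.
Split the numerator to match: 5*s - 19 = 5·(s - 2) - 3·3.
Invert each term: 5·(s - 2)/((s - 2)^2 + 9) ↔ 5e^(2t)cos(3t); -3·3/((s - 2)^2 + 9) ↔ -3e^(2t)sin(3t).

-3*exp(2*t)*sin(3*t) + 5*exp(2*t)*cos(3*t)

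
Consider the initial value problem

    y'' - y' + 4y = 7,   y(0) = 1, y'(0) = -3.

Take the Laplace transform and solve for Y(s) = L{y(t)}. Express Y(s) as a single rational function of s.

Transform both sides with L{·}.
Using L{y''} = s^2 Y - s·y(0) - y'(0) and L{y'} = sY - y(0), with y(0) = 1, y'(0) = -3, the left side becomes (s^2 - s + 4)Y - (s - 4).
The right side is L{7} = 7/s.
So (s^2 - s + 4)Y = 7/s + (s - 4).
Divide through and combine into a single rational function.

Y(s) = (s^2 - 4*s + 7)/(s^3 - s^2 + 4*s)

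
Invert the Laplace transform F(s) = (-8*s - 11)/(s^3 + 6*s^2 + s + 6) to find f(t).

f(t) = -2*sin(t) - cos(t) + exp(-6*t)

Factor the denominator: s^3 + 6*s^2 + s + 6 = (s + 6)*(s^2 + 1).
Partial fraction decomposition gives [1/(s + 6)] + [-s/(s^2 + 1)] + [-2/(s^2 + 1)].
Invert each term: 1/(s + 6) ↔ e^(-6t); -1·s/(s^2 + 1) ↔ -cos(t); -2·1/(s^2 + 1) ↔ -2sin(t).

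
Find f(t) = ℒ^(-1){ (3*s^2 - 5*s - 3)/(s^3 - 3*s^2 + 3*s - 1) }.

Factor the denominator: s^3 - 3*s^2 + 3*s - 1 = (s - 1)^3.
Partial fraction decomposition gives [3/(s - 1)] + [(s - 1)^(-2)] + [-5/(s - 1)^3].
Invert each term: 3/(s - 1) ↔ 3e^(t); 1/(s - 1)^2 ↔ t·e^(t); -5/(s - 1)^3 ↔ (-5/2)t^2·e^(t).

f(t) = -5*t^2*exp(t)/2 + t*exp(t) + 3*exp(t)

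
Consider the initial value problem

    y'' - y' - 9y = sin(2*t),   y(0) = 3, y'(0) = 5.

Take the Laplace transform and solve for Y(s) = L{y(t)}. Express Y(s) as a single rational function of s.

Y(s) = (3*s^3 + 2*s^2 + 12*s + 10)/(s^4 - s^3 - 5*s^2 - 4*s - 36)

Take the Laplace transform of both sides.
With L{y''} = s^2 Y - s·y(0) - y'(0) and L{y'} = sY - y(0), with y(0) = 3, y'(0) = 5: the LHS transforms to (s^2 - s - 9)Y - (3*s + 2).
The right side is L{sin(2*t)} = 2/(s^2 + 4).
So (s^2 - s - 9)Y = 2/(s^2 + 4) + (3*s + 2).
Solve for Y(s) and write it as one ratio of polynomials.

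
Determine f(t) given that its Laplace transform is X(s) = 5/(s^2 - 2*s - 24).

Rewrite the denominator: s^2 - 2*s - 24 = (s - 1)^2 - 25.
The form in (s - 1) signals a first-shifting-theorem factor e^(t).
Since L{sinh(5t)} = 5/(s^2 - 25), the inverse is e^(t)*sinh(5*t).

f(t) = exp(t)*sinh(5*t)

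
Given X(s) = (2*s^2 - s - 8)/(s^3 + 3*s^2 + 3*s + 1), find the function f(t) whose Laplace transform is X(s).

f(t) = -5*t^2*exp(-t)/2 - 5*t*exp(-t) + 2*exp(-t)

Factor the denominator: s^3 + 3*s^2 + 3*s + 1 = (s + 1)^3.
Partial fraction decomposition gives [2/(s + 1)] + [-5/(s + 1)^2] + [-5/(s + 1)^3].
Invert each term: 2/(s + 1) ↔ 2e^(-t); -5/(s + 1)^2 ↔ -5t·e^(-t); -5/(s + 1)^3 ↔ (-5/2)t^2·e^(-t).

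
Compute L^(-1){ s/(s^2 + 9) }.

Since L{cos(3t)} = s/(s^2 + 9), the inverse is cos(3*t).

cos(3*t)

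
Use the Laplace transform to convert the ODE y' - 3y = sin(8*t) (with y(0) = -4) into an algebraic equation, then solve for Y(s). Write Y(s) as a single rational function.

Laplace-transform each side.
The derivative rules (L{y'} = sY - y(0) = sY - (-4)) turn the left side into (s - 3)Y - (-4).
The right side is L{sin(8*t)} = 8/(s^2 + 64).
So (s - 3)Y = 8/(s^2 + 64) + (-4).
Solve for Y(s) and write it as one ratio of polynomials.

Y(s) = (-4*s^2 - 248)/(s^3 - 3*s^2 + 64*s - 192)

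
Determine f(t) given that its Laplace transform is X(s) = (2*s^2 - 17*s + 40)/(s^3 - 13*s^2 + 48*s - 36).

Factor the denominator: s^3 - 13*s^2 + 48*s - 36 = (s - 6)^2*(s - 1).
Partial fraction decomposition gives [1/(s - 6)] + [2/(s - 6)^2] + [1/(s - 1)].
Invert each term: 1/(s - 6) ↔ e^(6t); 2/(s - 6)^2 ↔ 2t·e^(6t); 1/(s - 1) ↔ e^(t).

f(t) = 2*t*exp(6*t) + exp(6*t) + exp(t)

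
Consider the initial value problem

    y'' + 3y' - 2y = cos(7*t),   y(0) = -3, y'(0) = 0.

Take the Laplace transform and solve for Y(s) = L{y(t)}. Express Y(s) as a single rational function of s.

Y(s) = (-3*s^3 - 9*s^2 - 146*s - 441)/(s^4 + 3*s^3 + 47*s^2 + 147*s - 98)

Apply the Laplace transform to the equation.
Using L{y''} = s^2 Y - s·y(0) - y'(0) and L{y'} = sY - y(0), with y(0) = -3, y'(0) = 0, the left side becomes (s^2 + 3*s - 2)Y - (-3*s - 9).
The right side is L{cos(7*t)} = s/(s^2 + 49).
So (s^2 + 3*s - 2)Y = s/(s^2 + 49) + (-3*s - 9).
Solve for Y(s) and write it as one ratio of polynomials.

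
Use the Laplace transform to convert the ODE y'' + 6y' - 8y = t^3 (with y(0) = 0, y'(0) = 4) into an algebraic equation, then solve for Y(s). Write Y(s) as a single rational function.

Y(s) = (4*s^4 + 6)/(s^6 + 6*s^5 - 8*s^4)

Laplace-transform each side.
With L{y''} = s^2 Y - s·y(0) - y'(0) and L{y'} = sY - y(0), with y(0) = 0, y'(0) = 4: the LHS transforms to (s^2 + 6*s - 8)Y - (4).
The right side is L{t^3} = 6/s^4.
So (s^2 + 6*s - 8)Y = 6/s^4 + (4).
Divide through and combine into a single rational function.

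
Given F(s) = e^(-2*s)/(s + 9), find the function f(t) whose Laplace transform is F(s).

f(t) = Heaviside(t - 2)*(exp(-9*t + 18))

The factor e^(-2s) signals a time shift by c = 2 (second shifting theorem).
L{e^(-9t)} = 1/(s + 9), so L^-1{1/(s + 9)} = e^(-9*t).
Hence the inverse is u(t - 2) times that function evaluated at t - 2.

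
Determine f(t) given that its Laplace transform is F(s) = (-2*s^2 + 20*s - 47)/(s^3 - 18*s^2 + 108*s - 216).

Factor the denominator: s^3 - 18*s^2 + 108*s - 216 = (s - 6)^3.
Partial fraction decomposition gives [-2/(s - 6)] + [-4/(s - 6)^2] + [(s - 6)^(-3)].
Invert each term: -2/(s - 6) ↔ -2e^(6t); -4/(s - 6)^2 ↔ -4t·e^(6t); 1/(s - 6)^3 ↔ (1/2)t^2·e^(6t).

f(t) = t^2*exp(6*t)/2 - 4*t*exp(6*t) - 2*exp(6*t)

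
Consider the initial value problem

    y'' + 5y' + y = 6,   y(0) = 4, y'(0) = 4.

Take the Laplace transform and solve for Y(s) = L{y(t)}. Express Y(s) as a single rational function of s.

Laplace-transform each side.
The derivative rules (L{y''} = s^2 Y - s·y(0) - y'(0) and L{y'} = sY - y(0), with y(0) = 4, y'(0) = 4) turn the left side into (s^2 + 5*s + 1)Y - (4*s + 24).
The right side is L{6} = 6/s.
So (s^2 + 5*s + 1)Y = 6/s + (4*s + 24).
Isolate Y and clear denominators.

Y(s) = (4*s^2 + 24*s + 6)/(s^3 + 5*s^2 + s)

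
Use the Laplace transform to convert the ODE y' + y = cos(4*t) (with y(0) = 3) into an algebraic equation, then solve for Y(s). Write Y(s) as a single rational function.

Y(s) = (3*s^2 + s + 48)/(s^3 + s^2 + 16*s + 16)

Take the Laplace transform of both sides.
Using L{y'} = sY - y(0) = sY - 3, the left side becomes (s + 1)Y - (3).
The right side is L{cos(4*t)} = s/(s^2 + 16).
So (s + 1)Y = s/(s^2 + 16) + (3).
Solve for Y(s) and write it as one ratio of polynomials.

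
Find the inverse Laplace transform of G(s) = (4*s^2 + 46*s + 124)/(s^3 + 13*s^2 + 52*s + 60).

Factor the denominator: s^3 + 13*s^2 + 52*s + 60 = (s + 2)*(s + 5)*(s + 6).
Partial fraction decomposition gives [-2/(s + 6)] + [2/(s + 5)] + [4/(s + 2)].
Invert each term: -2/(s + 6) ↔ -2e^(-6t); 2/(s + 5) ↔ 2e^(-5t); 4/(s + 2) ↔ 4e^(-2t).

4*exp(-2*t) + 2*exp(-5*t) - 2*exp(-6*t)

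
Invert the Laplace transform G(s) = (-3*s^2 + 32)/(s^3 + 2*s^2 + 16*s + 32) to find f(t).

Factor the denominator: s^3 + 2*s^2 + 16*s + 32 = (s + 2)*(s^2 + 16).
Partial fraction decomposition gives [1/(s + 2)] + [-4*s/(s^2 + 16)] + [8/(s^2 + 16)].
Invert each term: 1/(s + 2) ↔ e^(-2t); -4·s/(s^2 + 16) ↔ -4cos(4t); 2·4/(s^2 + 16) ↔ 2sin(4t).

f(t) = 2*sin(4*t) - 4*cos(4*t) + exp(-2*t)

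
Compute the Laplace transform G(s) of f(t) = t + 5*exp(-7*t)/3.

G(s) = 5/(3*(s + 7)) + s^(-2)

The transform is linear, so treat each term independently.
(5/3)·[L{e^(-7t)} = 1/(s + 7)]; L{t} = 1!/s^2 = 1/s^2.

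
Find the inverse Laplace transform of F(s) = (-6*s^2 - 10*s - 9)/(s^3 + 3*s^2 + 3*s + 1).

-5*t^2*exp(-t)/2 + 2*t*exp(-t) - 6*exp(-t)

Factor the denominator: s^3 + 3*s^2 + 3*s + 1 = (s + 1)^3.
Partial fraction decomposition gives [-6/(s + 1)] + [2/(s + 1)^2] + [-5/(s + 1)^3].
Invert each term: -6/(s + 1) ↔ -6e^(-t); 2/(s + 1)^2 ↔ 2t·e^(-t); -5/(s + 1)^3 ↔ (-5/2)t^2·e^(-t).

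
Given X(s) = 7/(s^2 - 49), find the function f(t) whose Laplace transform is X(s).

Since L{sinh(7t)} = 7/(s^2 - 49), the inverse is sinh(7*t).

f(t) = sinh(7*t)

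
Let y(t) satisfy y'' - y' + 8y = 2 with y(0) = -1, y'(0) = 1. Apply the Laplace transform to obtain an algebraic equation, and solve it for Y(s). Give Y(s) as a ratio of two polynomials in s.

Laplace-transform each side.
With L{y''} = s^2 Y - s·y(0) - y'(0) and L{y'} = sY - y(0), with y(0) = -1, y'(0) = 1: the LHS transforms to (s^2 - s + 8)Y - (-s + 2).
The right side is L{2} = 2/s.
So (s^2 - s + 8)Y = 2/s + (-s + 2).
Isolate Y and clear denominators.

Y(s) = (-s^2 + 2*s + 2)/(s^3 - s^2 + 8*s)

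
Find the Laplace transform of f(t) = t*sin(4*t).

L{sin(4t)} = 4/(s^2 + 16).
Then apply L{t·g(t)} = -d/ds[G(s)] with G(s) = 4/(s^2 + 16):
differentiating 1 time and applying the sign gives 8*s/(s^2 + 16)^2.

8*s/(s^2 + 16)^2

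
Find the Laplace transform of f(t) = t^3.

6/s^4

L{t^3} = 3!/s^4 = 6/s^4.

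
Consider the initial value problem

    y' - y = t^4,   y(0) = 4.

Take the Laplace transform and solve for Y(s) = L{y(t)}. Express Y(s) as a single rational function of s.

Y(s) = (4*s^5 + 24)/(s^6 - s^5)

Take the Laplace transform of both sides.
With L{y'} = sY - y(0) = sY - 4: the LHS transforms to (s - 1)Y - (4).
The right side is L{t^4} = 24/s^5.
So (s - 1)Y = 24/s^5 + (4).
Divide through and combine into a single rational function.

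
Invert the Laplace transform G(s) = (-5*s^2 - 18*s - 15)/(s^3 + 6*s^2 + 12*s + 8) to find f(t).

f(t) = t^2*exp(-2*t)/2 + 2*t*exp(-2*t) - 5*exp(-2*t)

Factor the denominator: s^3 + 6*s^2 + 12*s + 8 = (s + 2)^3.
Partial fraction decomposition gives [-5/(s + 2)] + [2/(s + 2)^2] + [(s + 2)^(-3)].
Invert each term: -5/(s + 2) ↔ -5e^(-2t); 2/(s + 2)^2 ↔ 2t·e^(-2t); 1/(s + 2)^3 ↔ (1/2)t^2·e^(-2t).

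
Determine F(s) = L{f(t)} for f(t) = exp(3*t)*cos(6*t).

L{cos(6t)} = s/(s^2 + 36).
By the first shifting theorem, multiplying by e^(3t) replaces s with s - 3.

F(s) = (s - 3)/((s - 3)^2 + 36)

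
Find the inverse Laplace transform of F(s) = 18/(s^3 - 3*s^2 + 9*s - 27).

Factor the denominator: s^3 - 3*s^2 + 9*s - 27 = (s - 3)*(s^2 + 9).
Partial fraction decomposition gives [1/(s - 3)] + [-s/(s^2 + 9)] + [-3/(s^2 + 9)].
Invert each term: 1/(s - 3) ↔ e^(3t); -1·s/(s^2 + 9) ↔ -cos(3t); -1·3/(s^2 + 9) ↔ -sin(3t).

exp(3*t) - sin(3*t) - cos(3*t)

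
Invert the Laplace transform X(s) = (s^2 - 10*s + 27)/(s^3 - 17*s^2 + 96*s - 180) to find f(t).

Factor the denominator: s^3 - 17*s^2 + 96*s - 180 = (s - 6)^2*(s - 5).
Partial fraction decomposition gives [-1/(s - 6)] + [3/(s - 6)^2] + [2/(s - 5)].
Invert each term: -1/(s - 6) ↔ -e^(6t); 3/(s - 6)^2 ↔ 3t·e^(6t); 2/(s - 5) ↔ 2e^(5t).

f(t) = 3*t*exp(6*t) - exp(6*t) + 2*exp(5*t)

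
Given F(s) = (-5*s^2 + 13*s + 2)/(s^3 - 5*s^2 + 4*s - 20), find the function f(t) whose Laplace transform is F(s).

f(t) = -2*exp(5*t) - sin(2*t) - 3*cos(2*t)

Factor the denominator: s^3 - 5*s^2 + 4*s - 20 = (s - 5)*(s^2 + 4).
Partial fraction decomposition gives [-2/(s - 5)] + [-3*s/(s^2 + 4)] + [-2/(s^2 + 4)].
Invert each term: -2/(s - 5) ↔ -2e^(5t); -3·s/(s^2 + 4) ↔ -3cos(2t); -1·2/(s^2 + 4) ↔ -sin(2t).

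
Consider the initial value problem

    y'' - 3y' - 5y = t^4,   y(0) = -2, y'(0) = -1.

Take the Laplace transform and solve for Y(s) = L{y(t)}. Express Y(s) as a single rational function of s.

Y(s) = (-2*s^6 + 5*s^5 + 24)/(s^7 - 3*s^6 - 5*s^5)

Apply the Laplace transform to the equation.
The derivative rules (L{y''} = s^2 Y - s·y(0) - y'(0) and L{y'} = sY - y(0), with y(0) = -2, y'(0) = -1) turn the left side into (s^2 - 3*s - 5)Y - (-2*s + 5).
The right side is L{t^4} = 24/s^5.
So (s^2 - 3*s - 5)Y = 24/s^5 + (-2*s + 5).
Isolate Y and clear denominators.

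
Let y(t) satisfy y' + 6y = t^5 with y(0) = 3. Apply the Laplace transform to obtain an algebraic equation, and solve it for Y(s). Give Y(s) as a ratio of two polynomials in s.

Y(s) = (3*s^6 + 120)/(s^7 + 6*s^6)

Take the Laplace transform of both sides.
With L{y'} = sY - y(0) = sY - 3: the LHS transforms to (s + 6)Y - (3).
The right side is L{t^5} = 120/s^6.
So (s + 6)Y = 120/s^6 + (3).
Isolate Y and clear denominators.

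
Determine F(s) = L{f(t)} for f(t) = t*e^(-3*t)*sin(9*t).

L{sin(9t)} = 9/(s^2 + 81).
Multiplying by e^(-3t) shifts s → s + 3, so L{e^(-3*t)*sin(9*t)} = 9/((s + 3)^2 + 81).
Then apply L{t·g(t)} = -d/ds[G(s)] with G(s) = 9/((s + 3)^2 + 81):
differentiating 1 time and applying the sign gives 18*(s + 3)/(s^2 + 6*s + 90)^2.

F(s) = 18*(s + 3)/(s^2 + 6*s + 90)^2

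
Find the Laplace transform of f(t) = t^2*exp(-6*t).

2/(s + 6)^3

L{e^(-6t)} = 1/(s + 6).
Then apply L{t^2·g(t)} = (-1)^2 d^2/ds^2[H(s)] with H(s) = 1/(s + 6):
differentiating 2 times and applying the sign gives 2/(s + 6)^3.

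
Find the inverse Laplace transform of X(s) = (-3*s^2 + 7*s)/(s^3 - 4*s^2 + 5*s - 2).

-4*t*exp(t) + 2*exp(2*t) - 5*exp(t)

Factor the denominator: s^3 - 4*s^2 + 5*s - 2 = (s - 2)*(s - 1)^2.
Partial fraction decomposition gives [-5/(s - 1)] + [-4/(s - 1)^2] + [2/(s - 2)].
Invert each term: -5/(s - 1) ↔ -5e^(t); -4/(s - 1)^2 ↔ -4t·e^(t); 2/(s - 2) ↔ 2e^(2t).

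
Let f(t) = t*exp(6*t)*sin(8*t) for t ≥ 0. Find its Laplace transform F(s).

F(s) = 16*(s - 6)/(s^2 - 12*s + 100)^2

L{sin(8t)} = 8/(s^2 + 64).
Multiplying by e^(6t) shifts s → s - 6, so L{exp(6*t)*sin(8*t)} = 8/((s - 6)^2 + 64).
Then apply L{t·g(t)} = -d/ds[G(s)] with G(s) = 8/((s - 6)^2 + 64):
differentiating 1 time and applying the sign gives 16*(s - 6)/(s^2 - 12*s + 100)^2.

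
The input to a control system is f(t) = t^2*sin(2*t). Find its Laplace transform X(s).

L{sin(2t)} = 2/(s^2 + 4).
Then apply L{t^2·g(t)} = (-1)^2 d^2/ds^2[G(s)] with G(s) = 2/(s^2 + 4):
differentiating 2 times and applying the sign gives 4*(3*s^2 - 4)/(s^2 + 4)^3.

X(s) = 4*(3*s^2 - 4)/(s^2 + 4)^3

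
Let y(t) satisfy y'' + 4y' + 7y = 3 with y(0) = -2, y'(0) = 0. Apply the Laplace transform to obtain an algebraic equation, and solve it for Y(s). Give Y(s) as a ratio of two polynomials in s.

Y(s) = (-2*s^2 - 8*s + 3)/(s^3 + 4*s^2 + 7*s)

Laplace-transform each side.
With L{y''} = s^2 Y - s·y(0) - y'(0) and L{y'} = sY - y(0), with y(0) = -2, y'(0) = 0: the LHS transforms to (s^2 + 4*s + 7)Y - (-2*s - 8).
The right side is L{3} = 3/s.
So (s^2 + 4*s + 7)Y = 3/s + (-2*s - 8).
Divide through and combine into a single rational function.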